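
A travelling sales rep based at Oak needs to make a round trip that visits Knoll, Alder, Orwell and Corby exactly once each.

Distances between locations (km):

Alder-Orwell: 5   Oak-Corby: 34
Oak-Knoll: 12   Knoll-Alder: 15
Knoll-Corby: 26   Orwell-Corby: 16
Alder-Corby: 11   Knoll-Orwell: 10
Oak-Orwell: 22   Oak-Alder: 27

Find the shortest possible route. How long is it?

Oak→Knoll→Alder→Orwell→Corby→Oak: 12+15+5+16+34 = 82
Oak→Knoll→Alder→Corby→Orwell→Oak: 12+15+11+16+22 = 76
Oak→Knoll→Orwell→Alder→Corby→Oak: 12+10+5+11+34 = 72
Oak→Knoll→Orwell→Corby→Alder→Oak: 12+10+16+11+27 = 76
Oak→Knoll→Corby→Alder→Orwell→Oak: 12+26+11+5+22 = 76
Oak→Knoll→Corby→Orwell→Alder→Oak: 12+26+16+5+27 = 86
Oak→Alder→Knoll→Orwell→Corby→Oak: 27+15+10+16+34 = 102
Oak→Alder→Knoll→Corby→Orwell→Oak: 27+15+26+16+22 = 106
Oak→Alder→Orwell→Knoll→Corby→Oak: 27+5+10+26+34 = 102
Oak→Alder→Corby→Knoll→Orwell→Oak: 27+11+26+10+22 = 96
Oak→Orwell→Knoll→Alder→Corby→Oak: 22+10+15+11+34 = 92
Oak→Orwell→Alder→Knoll→Corby→Oak: 22+5+15+26+34 = 102
The minimum is 72.
One optimal route: Oak → Knoll → Orwell → Alder → Corby → Oak (or its reverse).

72 km — the shortest possible round trip.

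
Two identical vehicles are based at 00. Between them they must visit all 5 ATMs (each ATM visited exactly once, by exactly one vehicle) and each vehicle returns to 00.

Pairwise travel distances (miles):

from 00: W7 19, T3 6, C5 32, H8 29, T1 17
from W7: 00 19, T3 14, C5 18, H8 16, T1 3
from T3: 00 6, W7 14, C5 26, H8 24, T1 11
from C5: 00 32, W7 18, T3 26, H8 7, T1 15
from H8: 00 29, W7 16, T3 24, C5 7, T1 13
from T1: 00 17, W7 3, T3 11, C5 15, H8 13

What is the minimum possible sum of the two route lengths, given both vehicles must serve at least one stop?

Check every non-empty split of the stops between the two vehicles; for each half take its own optimal tour:
  {W7} + {T3, C5, H8, T1}: 38 + 68 = 106
  {T3} + {W7, C5, H8, T1}: 12 + 73 = 85
  {W7, T3} + {C5, H8, T1}: 39 + 68 = 107
  {C5} + {W7, T3, H8, T1}: 64 + 65 = 129
  {W7, C5} + {T3, H8, T1}: 69 + 59 = 128
  {T3, C5} + {W7, H8, T1}: 64 + 64 = 128
  … (15 splits in total)
Best: vehicle 1 00 → T3 → 00 = 12; vehicle 2 00 → W7 → T1 → C5 → H8 → 00 = 73; combined 85.

85 miles — the smallest possible combined total.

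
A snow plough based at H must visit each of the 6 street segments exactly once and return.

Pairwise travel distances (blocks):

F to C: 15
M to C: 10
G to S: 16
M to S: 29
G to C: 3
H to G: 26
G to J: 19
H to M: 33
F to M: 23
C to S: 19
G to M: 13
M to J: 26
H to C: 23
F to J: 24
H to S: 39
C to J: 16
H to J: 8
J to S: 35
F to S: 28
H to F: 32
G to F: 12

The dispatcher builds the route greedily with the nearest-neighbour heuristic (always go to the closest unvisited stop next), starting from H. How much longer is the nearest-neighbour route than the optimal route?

H: J=8, C=23, G=26, F=32, M=33, S=39 ⇒ J
J: C=16, G=19, F=24, M=26, S=35 ⇒ C
C: G=3, M=10, F=15, S=19 ⇒ G
G: F=12, M=13, S=16 ⇒ F
F: M=23, S=28 ⇒ M
M: S=29 ⇒ S
NN route H → J → C → G → F → M → S → H costs 130.
Optimal: H → M → C → G → S → F → J → H costs 122 (by enumerating all 360 distinct tours).
Excess = 130 − 122 = 8.

The nearest-neighbour route is 8 blocks longer than optimal.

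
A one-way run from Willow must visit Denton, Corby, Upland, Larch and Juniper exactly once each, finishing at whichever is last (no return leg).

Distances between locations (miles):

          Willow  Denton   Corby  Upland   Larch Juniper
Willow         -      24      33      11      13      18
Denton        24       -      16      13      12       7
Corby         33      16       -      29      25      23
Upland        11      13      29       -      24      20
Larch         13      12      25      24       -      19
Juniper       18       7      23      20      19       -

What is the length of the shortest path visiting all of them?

Shortest open route: 75 miles.

There are 5! = 120 possible orderings.
Willow → Denton → Corby → Upland → Larch → Juniper: 24+16+29+24+19 = 112
Willow → Denton → Corby → Upland → Juniper → Larch: 24+16+29+20+19 = 108
Willow → Denton → Corby → Larch → Upland → Juniper: 24+16+25+24+20 = 109
Willow → Denton → Corby → Larch → Juniper → Upland: 24+16+25+19+20 = 104
Willow → Denton → Corby → Juniper → Upland → Larch: 24+16+23+20+24 = 107
Willow → Denton → Corby → Juniper → Larch → Upland: 24+16+23+19+24 = 106
Willow → Denton → Upland → Corby → Larch → Juniper: 24+13+29+25+19 = 110
Willow → Denton → Upland → Corby → Juniper → Larch: 24+13+29+23+19 = 108
Willow → Denton → Upland → Larch → Corby → Juniper: 24+13+24+25+23 = 109
Willow → Denton → Upland → Larch → Juniper → Corby: 24+13+24+19+23 = 103
Willow → Denton → Upland → Juniper → Corby → Larch: 24+13+20+23+25 = 105
Willow → Denton → Upland → Juniper → Larch → Corby: 24+13+20+19+25 = 101
Willow → Denton → Larch → Corby → Upland → Juniper: 24+12+25+29+20 = 110
Willow → Denton → Larch → Corby → Juniper → Upland: 24+12+25+23+20 = 104
… (106 more)
Willow → Upland → Denton → Juniper → Larch → Corby: 11+13+7+19+25 = 75  ← best
The minimum is 75.
One shortest path: Willow → Upland → Denton → Juniper → Larch → Corby.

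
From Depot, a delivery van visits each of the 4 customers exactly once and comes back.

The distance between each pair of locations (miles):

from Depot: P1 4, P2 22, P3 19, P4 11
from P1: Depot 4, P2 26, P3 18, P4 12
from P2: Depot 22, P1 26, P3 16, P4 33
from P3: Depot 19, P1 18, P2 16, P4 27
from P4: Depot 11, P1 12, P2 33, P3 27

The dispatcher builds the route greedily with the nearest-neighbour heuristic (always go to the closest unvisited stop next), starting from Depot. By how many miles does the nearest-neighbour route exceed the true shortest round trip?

From Depot: P1=4, P4=11, P3=19, P2=22 → choose P1 (4).
From P1: P4=12, P3=18, P2=26 → choose P4 (12).
From P4: P3=27, P2=33 → choose P3 (27).
From P3: P2=16 → choose P2 (16).
NN route Depot → P1 → P4 → P3 → P2 → Depot costs 81.
Optimal: Depot → P2 → P3 → P1 → P4 → Depot costs 79 (by enumerating all 12 distinct tours).
Excess = 81 − 79 = 2.

Excess over optimum: 2 miles.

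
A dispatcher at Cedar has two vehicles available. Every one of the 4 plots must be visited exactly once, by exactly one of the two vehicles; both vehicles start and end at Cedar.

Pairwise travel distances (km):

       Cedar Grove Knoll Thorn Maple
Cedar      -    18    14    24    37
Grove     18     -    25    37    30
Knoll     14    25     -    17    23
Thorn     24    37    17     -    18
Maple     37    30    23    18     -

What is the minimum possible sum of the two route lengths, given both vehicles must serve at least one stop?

There are 2^3 − 1 = 7 ways to divide the 4 stops into two non-empty groups. For each, the best each vehicle can do is its own shortest tour through its group:
  {Grove} + {Knoll, Thorn, Maple}: 36 + 79 = 115
  {Knoll} + {Grove, Thorn, Maple}: 28 + 90 = 118
  {Grove, Knoll} + {Thorn, Maple}: 57 + 79 = 136
  {Thorn} + {Grove, Knoll, Maple}: 48 + 85 = 133
  {Grove, Thorn} + {Knoll, Maple}: 79 + 74 = 153
  {Knoll, Thorn} + {Grove, Maple}: 55 + 85 = 140
  … (7 splits in total)
Best: vehicle 1 Cedar → Grove → Cedar = 36; vehicle 2 Cedar → Knoll → Maple → Thorn → Cedar = 79; combined 115.

Minimum combined distance: 115 km.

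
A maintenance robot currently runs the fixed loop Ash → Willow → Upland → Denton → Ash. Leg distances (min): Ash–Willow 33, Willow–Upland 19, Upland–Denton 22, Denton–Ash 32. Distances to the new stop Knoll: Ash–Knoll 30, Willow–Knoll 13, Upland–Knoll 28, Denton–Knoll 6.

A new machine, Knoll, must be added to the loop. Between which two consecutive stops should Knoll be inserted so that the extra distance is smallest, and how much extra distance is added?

Insertion cost between consecutive stops i–j is d(i,Knoll) + d(Knoll,j) − d(i,j):
  between Ash and Willow: 30 + 13 − 33 = 10
  between Willow and Upland: 13 + 28 − 19 = 22
  between Upland and Denton: 28 + 6 − 22 = 12
  between Denton and Ash: 6 + 30 − 32 = 4
Cheapest insertion is between Denton and Ash, adding 4.
New total = 106 + 4 = 110.

Adding 4 min by placing Knoll on the Denton–Ash leg.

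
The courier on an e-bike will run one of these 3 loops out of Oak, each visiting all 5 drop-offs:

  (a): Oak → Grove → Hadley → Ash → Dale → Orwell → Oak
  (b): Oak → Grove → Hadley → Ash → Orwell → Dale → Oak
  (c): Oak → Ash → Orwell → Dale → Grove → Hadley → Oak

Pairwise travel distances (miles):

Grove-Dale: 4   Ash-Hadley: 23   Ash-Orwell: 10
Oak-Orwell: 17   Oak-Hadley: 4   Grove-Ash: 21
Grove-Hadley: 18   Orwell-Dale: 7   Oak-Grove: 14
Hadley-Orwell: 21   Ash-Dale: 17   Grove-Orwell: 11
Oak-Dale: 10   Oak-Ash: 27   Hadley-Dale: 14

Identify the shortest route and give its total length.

(a): 14 + 18 + 23 + 17 + 7 + 17 = 96
(b): 14 + 18 + 23 + 10 + 7 + 10 = 82
(c): 27 + 10 + 7 + 4 + 18 + 4 = 70

70 miles — (c) is the shortest.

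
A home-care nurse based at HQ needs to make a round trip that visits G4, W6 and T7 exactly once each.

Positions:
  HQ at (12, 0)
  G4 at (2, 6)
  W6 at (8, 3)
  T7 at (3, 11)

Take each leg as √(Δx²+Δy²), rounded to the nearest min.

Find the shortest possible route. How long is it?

31 min — the shortest possible round trip.

HQ → G4 → W6 → T7 → HQ: 12+7+9+14 = 42
HQ → G4 → T7 → W6 → HQ: 12+5+9+5 = 31
HQ → W6 → G4 → T7 → HQ: 5+7+5+14 = 31
The minimum is 31.
One optimal route: HQ → G4 → T7 → W6 → HQ (or its reverse).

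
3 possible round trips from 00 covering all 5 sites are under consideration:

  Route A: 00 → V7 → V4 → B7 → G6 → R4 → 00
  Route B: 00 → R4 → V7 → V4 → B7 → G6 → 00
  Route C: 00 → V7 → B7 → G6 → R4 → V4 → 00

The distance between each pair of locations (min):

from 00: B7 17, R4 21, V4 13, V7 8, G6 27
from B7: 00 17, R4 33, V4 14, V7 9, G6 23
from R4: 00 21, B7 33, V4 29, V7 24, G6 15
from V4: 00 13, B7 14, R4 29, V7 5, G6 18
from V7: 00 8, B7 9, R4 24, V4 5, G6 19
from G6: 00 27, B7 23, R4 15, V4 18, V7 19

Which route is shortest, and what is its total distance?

86 min — Route A is the shortest.

Route A: 8 + 5 + 14 + 23 + 15 + 21 = 86
Route B: 21 + 24 + 5 + 14 + 23 + 27 = 114
Route C: 8 + 9 + 23 + 15 + 29 + 13 = 97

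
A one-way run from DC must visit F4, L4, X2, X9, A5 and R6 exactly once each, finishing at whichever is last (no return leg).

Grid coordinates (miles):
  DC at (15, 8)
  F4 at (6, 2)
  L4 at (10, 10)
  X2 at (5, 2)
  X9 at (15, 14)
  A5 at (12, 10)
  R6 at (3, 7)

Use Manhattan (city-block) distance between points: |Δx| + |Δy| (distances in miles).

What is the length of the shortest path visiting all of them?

There are 6! = 720 possible orderings.
DC→F4→L4→X2→X9→A5→R6: 15+12+13+22+7+12 = 81
DC→F4→L4→X2→X9→R6→A5: 15+12+13+22+19+12 = 93
DC→F4→L4→X2→A5→X9→R6: 15+12+13+15+7+19 = 81
DC→F4→L4→X2→A5→R6→X9: 15+12+13+15+12+19 = 86
DC→F4→L4→X2→R6→X9→A5: 15+12+13+7+19+7 = 73
DC→F4→L4→X2→R6→A5→X9: 15+12+13+7+12+7 = 66
DC→F4→L4→X9→X2→A5→R6: 15+12+9+22+15+12 = 85
DC→F4→L4→X9→X2→R6→A5: 15+12+9+22+7+12 = 77
… (712 more)
DC→X9→A5→L4→R6→X2→F4: 6+7+2+10+7+1 = 33  ← best
The minimum is 33.
One shortest path: DC → X9 → A5 → L4 → R6 → X2 → F4.

Shortest open route: 33 miles.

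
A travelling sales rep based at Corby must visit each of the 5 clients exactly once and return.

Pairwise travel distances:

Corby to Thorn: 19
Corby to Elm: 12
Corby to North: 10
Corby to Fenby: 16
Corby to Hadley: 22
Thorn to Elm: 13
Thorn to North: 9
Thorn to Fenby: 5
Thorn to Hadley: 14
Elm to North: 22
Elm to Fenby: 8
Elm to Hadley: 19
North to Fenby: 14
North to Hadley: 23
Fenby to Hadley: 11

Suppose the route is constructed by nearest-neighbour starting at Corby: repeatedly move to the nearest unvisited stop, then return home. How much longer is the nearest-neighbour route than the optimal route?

9 longer than the optimal tour.

Corby: North=10, Elm=12, Fenby=16, Thorn=19, Hadley=22 ⇒ North
North: Thorn=9, Fenby=14, Elm=22, Hadley=23 ⇒ Thorn
Thorn: Fenby=5, Elm=13, Hadley=14 ⇒ Fenby
Fenby: Elm=8, Hadley=11 ⇒ Elm
Elm: Hadley=19 ⇒ Hadley
NN route Corby → North → Thorn → Fenby → Elm → Hadley → Corby costs 73.
Optimal: Corby → Elm → Fenby → Hadley → Thorn → North → Corby costs 64 (by enumerating all 60 distinct tours).
Excess = 73 − 64 = 9.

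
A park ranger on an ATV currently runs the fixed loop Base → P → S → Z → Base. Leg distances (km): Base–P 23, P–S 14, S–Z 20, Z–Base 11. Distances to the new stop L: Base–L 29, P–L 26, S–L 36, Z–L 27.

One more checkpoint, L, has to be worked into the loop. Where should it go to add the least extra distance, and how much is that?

Minimum extra distance: 32 km, inserting L between Base and P.

Insertion cost between consecutive stops i–j is d(i,L) + d(L,j) − d(i,j):
  between Base and P: 29 + 26 − 23 = 32
  between P and S: 26 + 36 − 14 = 48
  between S and Z: 36 + 27 − 20 = 43
  between Z and Base: 27 + 29 − 11 = 45
Cheapest insertion is between Base and P, adding 32.
New total = 68 + 32 = 100.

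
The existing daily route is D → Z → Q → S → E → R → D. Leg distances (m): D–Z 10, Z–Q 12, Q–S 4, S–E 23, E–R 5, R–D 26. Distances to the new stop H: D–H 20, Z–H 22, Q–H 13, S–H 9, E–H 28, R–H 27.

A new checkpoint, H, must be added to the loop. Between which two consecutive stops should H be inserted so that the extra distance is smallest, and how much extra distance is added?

+14 m — insert H between S and E.

Insertion cost between consecutive stops i–j is d(i,H) + d(H,j) − d(i,j):
  between D and Z: 20 + 22 − 10 = 32
  between Z and Q: 22 + 13 − 12 = 23
  between Q and S: 13 + 9 − 4 = 18
  between S and E: 9 + 28 − 23 = 14
  between E and R: 28 + 27 − 5 = 50
  between R and D: 27 + 20 − 26 = 21
Cheapest insertion is between S and E, adding 14.
New total = 80 + 14 = 94.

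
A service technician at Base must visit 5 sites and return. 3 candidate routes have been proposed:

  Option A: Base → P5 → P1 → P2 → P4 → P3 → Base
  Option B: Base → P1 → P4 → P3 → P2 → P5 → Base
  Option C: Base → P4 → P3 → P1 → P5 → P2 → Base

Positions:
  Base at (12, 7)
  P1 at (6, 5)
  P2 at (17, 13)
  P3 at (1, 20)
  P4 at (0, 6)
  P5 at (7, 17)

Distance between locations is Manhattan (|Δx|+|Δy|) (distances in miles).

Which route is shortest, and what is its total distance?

Option A: 15 + 13 + 19 + 24 + 15 + 24 = 110
Option B: 8 + 7 + 15 + 23 + 14 + 15 = 82
Option C: 13 + 15 + 20 + 13 + 14 + 11 = 86

82 miles — Option B is the shortest.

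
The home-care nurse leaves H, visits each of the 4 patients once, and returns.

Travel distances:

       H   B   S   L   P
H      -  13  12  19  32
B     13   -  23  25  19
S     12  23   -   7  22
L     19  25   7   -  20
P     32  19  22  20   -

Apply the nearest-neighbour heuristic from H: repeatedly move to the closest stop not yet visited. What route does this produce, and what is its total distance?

H → [S:12 / B:13 / L:19 / P:32] → S (12)
S → [L:7 / P:22 / B:23] → L (7)
L → [P:20 / B:25] → P (20)
P → [B:19] → B (19)
Return B→H: 13.
Total = 12 + 7 + 20 + 19 + 13 = 71.

Nearest-neighbour total = 71; route H → S → L → P → B → H.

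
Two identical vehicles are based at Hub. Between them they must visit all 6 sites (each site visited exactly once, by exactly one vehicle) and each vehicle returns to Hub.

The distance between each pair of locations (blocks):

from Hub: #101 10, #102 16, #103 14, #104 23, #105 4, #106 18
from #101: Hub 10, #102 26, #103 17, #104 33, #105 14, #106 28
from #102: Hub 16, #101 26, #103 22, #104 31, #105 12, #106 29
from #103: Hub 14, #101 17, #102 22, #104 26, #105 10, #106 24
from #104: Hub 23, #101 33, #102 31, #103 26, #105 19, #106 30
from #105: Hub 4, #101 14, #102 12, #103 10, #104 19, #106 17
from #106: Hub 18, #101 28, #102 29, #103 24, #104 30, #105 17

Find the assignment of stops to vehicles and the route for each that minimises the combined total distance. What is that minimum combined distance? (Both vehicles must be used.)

Minimum combined distance: 132 blocks.

Check every non-empty split of the stops between the two vehicles; for each half take its own optimal tour:
  {#101} + {#102, #103, #104, #105, #106}: 20 + 112 = 132
  {#102} + {#101, #103, #104, #105, #106}: 32 + 104 = 136
  {#101, #102} + {#103, #104, #105, #106}: 52 + 88 = 140
  {#103} + {#101, #102, #104, #105, #106}: 28 + 115 = 143
  {#101, #103} + {#102, #104, #105, #106}: 41 + 95 = 136
  {#102, #103} + {#101, #104, #105, #106}: 52 + 91 = 143
  … (31 splits in total)
Best: vehicle 1 Hub → #101 → Hub = 20; vehicle 2 Hub → #102 → #105 → #103 → #104 → #106 → Hub = 112; combined 132.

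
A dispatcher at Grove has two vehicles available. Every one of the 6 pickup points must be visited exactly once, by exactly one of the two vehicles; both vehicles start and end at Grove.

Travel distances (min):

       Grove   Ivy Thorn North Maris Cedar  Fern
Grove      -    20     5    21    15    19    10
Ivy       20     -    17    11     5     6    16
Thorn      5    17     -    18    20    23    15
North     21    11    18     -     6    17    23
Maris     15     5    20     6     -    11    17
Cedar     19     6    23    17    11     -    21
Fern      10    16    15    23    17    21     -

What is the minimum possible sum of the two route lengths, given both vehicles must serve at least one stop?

Try each way of splitting the stops between the two vehicles (each non-empty) and, for each split, find the best tour for each vehicle:
  {Ivy} + {Thorn, North, Maris, Cedar, Fern}: 40 + 71 = 111
  {Thorn} + {Ivy, North, Maris, Cedar, Fern}: 10 + 69 = 79
  {Ivy, Thorn} + {North, Maris, Cedar, Fern}: 42 + 69 = 111
  {North} + {Ivy, Thorn, Maris, Cedar, Fern}: 42 + 66 = 108
  {Ivy, North} + {Thorn, Maris, Cedar, Fern}: 52 + 66 = 118
  {Thorn, North} + {Ivy, Maris, Cedar, Fern}: 44 + 57 = 101
  … (31 splits in total)
Best: vehicle 1 Grove → Thorn → Grove = 10; vehicle 2 Grove → North → Maris → Ivy → Cedar → Fern → Grove = 69; combined 79.

79 min — the smallest possible combined total.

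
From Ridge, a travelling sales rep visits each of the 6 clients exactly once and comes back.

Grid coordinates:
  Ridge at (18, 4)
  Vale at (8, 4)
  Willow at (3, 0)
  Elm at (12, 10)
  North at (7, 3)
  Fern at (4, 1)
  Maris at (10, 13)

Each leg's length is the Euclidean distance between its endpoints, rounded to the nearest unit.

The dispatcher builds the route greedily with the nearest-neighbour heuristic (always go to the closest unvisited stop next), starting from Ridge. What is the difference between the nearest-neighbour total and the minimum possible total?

Ridge: Elm=8, Vale=10, North=11, Maris=12, Fern=14, Willow=16 ⇒ Elm
Elm: Maris=4, Vale=7, North=9, Fern=12, Willow=13 ⇒ Maris
Maris: Vale=9, North=10, Fern=13, Willow=15 ⇒ Vale
Vale: North=1, Fern=5, Willow=6 ⇒ North
North: Fern=4, Willow=5 ⇒ Fern
Fern: Willow=1 ⇒ Willow
NN route Ridge → Elm → Maris → Vale → North → Fern → Willow → Ridge costs 43.
Optimal: Ridge → Vale → North → Willow → Fern → Maris → Elm → Ridge costs 42 (by enumerating all 360 distinct tours).
Excess = 43 − 42 = 1.

The nearest-neighbour route is 1 longer than optimal.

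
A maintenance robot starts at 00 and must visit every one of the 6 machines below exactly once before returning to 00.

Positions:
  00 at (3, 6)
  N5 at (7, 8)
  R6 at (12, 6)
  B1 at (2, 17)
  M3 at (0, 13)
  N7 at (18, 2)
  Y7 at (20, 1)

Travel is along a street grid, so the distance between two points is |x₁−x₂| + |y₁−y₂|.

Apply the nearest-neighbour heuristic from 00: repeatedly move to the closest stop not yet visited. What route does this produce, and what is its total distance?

From 00: distances to unvisited — N5=6, R6=9, M3=10, B1=12, N7=19, Y7=22. Nearest is N5 (6).
From N5: distances to unvisited — R6=7, M3=12, B1=14, N7=17, Y7=20. Nearest is R6 (7).
From R6: distances to unvisited — N7=10, Y7=13, M3=19, B1=21. Nearest is N7 (10).
From N7: distances to unvisited — Y7=3, M3=29, B1=31. Nearest is Y7 (3).
From Y7: distances to unvisited — M3=32, B1=34. Nearest is M3 (32).
From M3: distances to unvisited — B1=6. Nearest is B1 (6).
Return B1→00: 12.
Total = 6 + 7 + 10 + 3 + 32 + 6 + 12 = 76.

Nearest-neighbour total = 76; route 00 → N5 → R6 → N7 → Y7 → M3 → B1 → 00.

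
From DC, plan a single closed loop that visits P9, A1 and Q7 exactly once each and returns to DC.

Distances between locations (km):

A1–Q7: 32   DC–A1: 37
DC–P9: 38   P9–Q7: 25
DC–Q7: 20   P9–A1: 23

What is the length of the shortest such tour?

With 3 stops there are 3!/2 = 3 distinct round trips (a route and its reverse cost the same).
DC→P9→A1→Q7→DC: 38+23+32+20 = 113
DC→P9→Q7→A1→DC: 38+25+32+37 = 132
DC→A1→P9→Q7→DC: 37+23+25+20 = 105
The minimum is 105.
One optimal route: DC → A1 → P9 → Q7 → DC (or its reverse).

Minimum total distance: 105 km.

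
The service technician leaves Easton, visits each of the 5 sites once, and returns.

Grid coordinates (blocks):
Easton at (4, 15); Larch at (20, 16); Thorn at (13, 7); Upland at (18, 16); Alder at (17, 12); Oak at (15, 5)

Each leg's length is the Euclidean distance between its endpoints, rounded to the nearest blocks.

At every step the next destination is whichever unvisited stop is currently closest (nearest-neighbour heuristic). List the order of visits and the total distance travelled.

44 blocks along Easton → Thorn → Oak → Alder → Upland → Larch → Easton.

From Easton: distances to unvisited — Thorn=12, Alder=13, Upland=14, Oak=15, Larch=16. Nearest is Thorn (12).
From Thorn: distances to unvisited — Oak=3, Alder=6, Upland=10, Larch=11. Nearest is Oak (3).
From Oak: distances to unvisited — Alder=7, Upland=11, Larch=12. Nearest is Alder (7).
From Alder: distances to unvisited — Upland=4, Larch=5. Nearest is Upland (4).
From Upland: distances to unvisited — Larch=2. Nearest is Larch (2).
Return Larch→Easton: 16.
Total = 12 + 3 + 7 + 4 + 2 + 16 = 44.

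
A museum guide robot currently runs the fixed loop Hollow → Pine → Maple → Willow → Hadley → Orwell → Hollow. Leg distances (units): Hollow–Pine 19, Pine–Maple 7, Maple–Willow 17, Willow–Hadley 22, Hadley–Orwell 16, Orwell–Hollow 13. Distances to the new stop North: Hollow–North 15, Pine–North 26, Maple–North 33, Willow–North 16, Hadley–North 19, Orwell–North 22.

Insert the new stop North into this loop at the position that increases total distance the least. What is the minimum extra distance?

Insertion cost between consecutive stops i–j is d(i,North) + d(North,j) − d(i,j):
  between Hollow and Pine: 15 + 26 − 19 = 22
  between Pine and Maple: 26 + 33 − 7 = 52
  between Maple and Willow: 33 + 16 − 17 = 32
  between Willow and Hadley: 16 + 19 − 22 = 13
  between Hadley and Orwell: 19 + 22 − 16 = 25
  between Orwell and Hollow: 22 + 15 − 13 = 24
Cheapest insertion is between Willow and Hadley, adding 13.
New total = 94 + 13 = 107.

+13 — insert North between Willow and Hadley.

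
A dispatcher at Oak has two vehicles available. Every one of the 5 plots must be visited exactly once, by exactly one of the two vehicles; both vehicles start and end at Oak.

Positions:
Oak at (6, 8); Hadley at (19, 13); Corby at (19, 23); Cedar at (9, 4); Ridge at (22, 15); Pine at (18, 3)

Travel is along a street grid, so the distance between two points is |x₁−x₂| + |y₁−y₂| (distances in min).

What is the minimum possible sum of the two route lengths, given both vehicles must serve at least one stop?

Check every non-empty split of the stops between the two vehicles; for each half take its own optimal tour:
  {Hadley} + {Corby, Cedar, Ridge, Pine}: 36 + 72 = 108
  {Corby} + {Hadley, Cedar, Ridge, Pine}: 56 + 56 = 112
  {Hadley, Corby} + {Cedar, Ridge, Pine}: 56 + 56 = 112
  {Cedar} + {Hadley, Corby, Ridge, Pine}: 14 + 72 = 86
  {Hadley, Cedar} + {Corby, Ridge, Pine}: 44 + 72 = 116
  {Corby, Cedar} + {Hadley, Ridge, Pine}: 64 + 56 = 120
  … (15 splits in total)
Best: vehicle 1 Oak → Cedar → Oak = 14; vehicle 2 Oak → Hadley → Corby → Ridge → Pine → Oak = 72; combined 86.

86 min — the smallest possible combined total.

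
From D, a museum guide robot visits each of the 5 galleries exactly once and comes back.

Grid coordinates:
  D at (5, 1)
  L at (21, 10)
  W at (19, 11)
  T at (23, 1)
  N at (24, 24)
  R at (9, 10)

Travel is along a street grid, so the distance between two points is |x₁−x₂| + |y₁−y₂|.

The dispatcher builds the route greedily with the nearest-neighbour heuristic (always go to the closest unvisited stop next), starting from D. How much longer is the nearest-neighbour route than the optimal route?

Excess over optimum: 18.

From D: R=13, T=18, W=24, L=25, N=42 → choose R (13).
From R: W=11, L=12, T=23, N=29 → choose W (11).
From W: L=3, T=14, N=18 → choose L (3).
From L: T=11, N=17 → choose T (11).
From T: N=24 → choose N (24).
NN route D → R → W → L → T → N → D costs 104.
Optimal: D → T → N → L → W → R → D costs 86 (by enumerating all 60 distinct tours).
Excess = 104 − 86 = 18.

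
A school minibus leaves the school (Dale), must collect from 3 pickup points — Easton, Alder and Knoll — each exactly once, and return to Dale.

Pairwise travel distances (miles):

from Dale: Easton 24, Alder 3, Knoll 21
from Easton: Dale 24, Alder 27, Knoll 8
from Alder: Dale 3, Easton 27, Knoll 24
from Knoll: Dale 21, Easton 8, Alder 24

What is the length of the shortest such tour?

Shortest round trip = 59 miles.

Dale - Easton - Alder - Knoll - Dale: 24+27+24+21 = 96
Dale - Easton - Knoll - Alder - Dale: 24+8+24+3 = 59
Dale - Alder - Easton - Knoll - Dale: 3+27+8+21 = 59
The minimum is 59.
One optimal route: Dale → Easton → Knoll → Alder → Dale (or its reverse).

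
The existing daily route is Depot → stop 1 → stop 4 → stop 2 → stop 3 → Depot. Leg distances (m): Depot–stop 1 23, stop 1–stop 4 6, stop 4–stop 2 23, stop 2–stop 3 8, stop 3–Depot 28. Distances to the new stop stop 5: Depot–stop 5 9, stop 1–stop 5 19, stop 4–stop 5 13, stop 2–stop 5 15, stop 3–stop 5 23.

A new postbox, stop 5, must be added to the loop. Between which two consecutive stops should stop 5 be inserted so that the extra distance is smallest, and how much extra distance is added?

Adding 4 m by placing stop 5 on the stop 3–Depot leg.

Insertion cost between consecutive stops i–j is d(i,stop 5) + d(stop 5,j) − d(i,j):
  between Depot and stop 1: 9 + 19 − 23 = 5
  between stop 1 and stop 4: 19 + 13 − 6 = 26
  between stop 4 and stop 2: 13 + 15 − 23 = 5
  between stop 2 and stop 3: 15 + 23 − 8 = 30
  between stop 3 and Depot: 23 + 9 − 28 = 4
Cheapest insertion is between stop 3 and Depot, adding 4.
New total = 88 + 4 = 92.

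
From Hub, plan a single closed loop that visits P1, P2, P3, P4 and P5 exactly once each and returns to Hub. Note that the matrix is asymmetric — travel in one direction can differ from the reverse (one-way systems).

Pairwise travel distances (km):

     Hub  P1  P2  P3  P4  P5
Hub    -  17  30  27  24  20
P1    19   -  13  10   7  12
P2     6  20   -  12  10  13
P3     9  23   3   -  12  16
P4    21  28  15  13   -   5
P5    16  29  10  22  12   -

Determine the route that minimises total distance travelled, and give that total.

Minimum total distance: 60 km.

Hub - P1 - P2 - P3 - P4 - P5 - Hub: 17+13+12+12+5+16 = 75
Hub - P1 - P2 - P3 - P5 - P4 - Hub: 17+13+12+16+12+21 = 91
Hub - P1 - P2 - P4 - P3 - P5 - Hub: 17+13+10+13+16+16 = 85
Hub - P1 - P2 - P4 - P5 - P3 - Hub: 17+13+10+5+22+9 = 76
Hub - P1 - P2 - P5 - P3 - P4 - Hub: 17+13+13+22+12+21 = 98
Hub - P1 - P2 - P5 - P4 - P3 - Hub: 17+13+13+12+13+9 = 77
Hub - P1 - P3 - P2 - P4 - P5 - Hub: 17+10+3+10+5+16 = 61
Hub - P1 - P3 - P2 - P5 - P4 - Hub: 17+10+3+13+12+21 = 76
Hub - P1 - P3 - P4 - P2 - P5 - Hub: 17+10+12+15+13+16 = 83
Hub - P1 - P3 - P4 - P5 - P2 - Hub: 17+10+12+5+10+6 = 60
Hub - P1 - P3 - P5 - P2 - P4 - Hub: 17+10+16+10+10+21 = 84
Hub - P1 - P3 - P5 - P4 - P2 - Hub: 17+10+16+12+15+6 = 76
Hub - P1 - P4 - P2 - P3 - P5 - Hub: 17+7+15+12+16+16 = 83
Hub - P1 - P4 - P2 - P5 - P3 - Hub: 17+7+15+13+22+9 = 83
… (106 more)
The minimum is 60.
One optimal route: Hub → P1 → P3 → P4 → P5 → P2 → Hub.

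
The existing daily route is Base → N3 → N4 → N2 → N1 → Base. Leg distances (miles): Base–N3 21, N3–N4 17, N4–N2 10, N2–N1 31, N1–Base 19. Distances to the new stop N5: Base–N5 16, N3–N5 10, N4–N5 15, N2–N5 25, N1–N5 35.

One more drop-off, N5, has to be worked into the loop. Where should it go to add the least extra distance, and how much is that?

Insertion cost between consecutive stops i–j is d(i,N5) + d(N5,j) − d(i,j):
  between Base and N3: 16 + 10 − 21 = 5
  between N3 and N4: 10 + 15 − 17 = 8
  between N4 and N2: 15 + 25 − 10 = 30
  between N2 and N1: 25 + 35 − 31 = 29
  between N1 and Base: 35 + 16 − 19 = 32
Cheapest insertion is between Base and N3, adding 5.
New total = 98 + 5 = 103.

Adding 5 miles by placing N5 on the Base–N3 leg.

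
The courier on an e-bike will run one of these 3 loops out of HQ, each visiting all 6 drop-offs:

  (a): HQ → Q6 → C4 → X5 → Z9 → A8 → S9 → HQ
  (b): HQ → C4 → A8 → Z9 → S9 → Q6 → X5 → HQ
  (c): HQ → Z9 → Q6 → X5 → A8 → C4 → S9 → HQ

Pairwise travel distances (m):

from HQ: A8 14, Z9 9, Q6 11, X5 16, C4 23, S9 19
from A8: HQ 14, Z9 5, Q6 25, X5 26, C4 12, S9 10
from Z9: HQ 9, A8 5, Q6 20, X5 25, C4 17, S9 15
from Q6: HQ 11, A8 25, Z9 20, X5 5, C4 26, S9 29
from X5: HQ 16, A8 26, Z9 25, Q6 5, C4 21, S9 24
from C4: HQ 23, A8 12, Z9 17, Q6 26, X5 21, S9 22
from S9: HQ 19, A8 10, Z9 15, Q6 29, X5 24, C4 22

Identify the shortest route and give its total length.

105 m — (b) is the shortest.

(a): 11 + 26 + 21 + 25 + 5 + 10 + 19 = 117
(b): 23 + 12 + 5 + 15 + 29 + 5 + 16 = 105
(c): 9 + 20 + 5 + 26 + 12 + 22 + 19 = 113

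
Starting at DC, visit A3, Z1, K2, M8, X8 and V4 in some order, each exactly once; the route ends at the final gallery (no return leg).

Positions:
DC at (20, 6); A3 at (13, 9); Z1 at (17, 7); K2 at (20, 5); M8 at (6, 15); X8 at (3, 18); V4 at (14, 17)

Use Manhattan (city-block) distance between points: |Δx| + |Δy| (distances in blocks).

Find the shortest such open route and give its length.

There are 6! = 720 possible orderings.
DC → A3 → Z1 → K2 → M8 → X8 → V4: 10+6+5+24+6+12 = 63
DC → A3 → Z1 → K2 → M8 → V4 → X8: 10+6+5+24+10+12 = 67
DC → A3 → Z1 → K2 → X8 → M8 → V4: 10+6+5+30+6+10 = 67
DC → A3 → Z1 → K2 → X8 → V4 → M8: 10+6+5+30+12+10 = 73
DC → A3 → Z1 → K2 → V4 → M8 → X8: 10+6+5+18+10+6 = 55
DC → A3 → Z1 → K2 → V4 → X8 → M8: 10+6+5+18+12+6 = 57
DC → A3 → Z1 → M8 → K2 → X8 → V4: 10+6+19+24+30+12 = 101
DC → A3 → Z1 → M8 → K2 → V4 → X8: 10+6+19+24+18+12 = 89
… (712 more)
DC → K2 → Z1 → A3 → V4 → M8 → X8: 1+5+6+9+10+6 = 37  ← best
The minimum is 37.
One shortest path: DC → K2 → Z1 → A3 → V4 → M8 → X8.

37 blocks — the minimum one-way total.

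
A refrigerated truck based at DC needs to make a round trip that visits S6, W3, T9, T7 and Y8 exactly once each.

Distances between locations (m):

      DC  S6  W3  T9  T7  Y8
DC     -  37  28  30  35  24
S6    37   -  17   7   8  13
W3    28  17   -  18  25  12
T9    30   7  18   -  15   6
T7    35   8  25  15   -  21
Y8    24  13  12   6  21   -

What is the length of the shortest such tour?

There are 60 distinct closed tours to check (reversals are equivalent).
DC → S6 → W3 → T9 → T7 → Y8 → DC: 37+17+18+15+21+24 = 132
DC → S6 → W3 → T9 → Y8 → T7 → DC: 37+17+18+6+21+35 = 134
DC → S6 → W3 → T7 → T9 → Y8 → DC: 37+17+25+15+6+24 = 124
DC → S6 → W3 → T7 → Y8 → T9 → DC: 37+17+25+21+6+30 = 136
DC → S6 → W3 → Y8 → T9 → T7 → DC: 37+17+12+6+15+35 = 122
DC → S6 → W3 → Y8 → T7 → T9 → DC: 37+17+12+21+15+30 = 132
DC → S6 → T9 → W3 → T7 → Y8 → DC: 37+7+18+25+21+24 = 132
DC → S6 → T9 → W3 → Y8 → T7 → DC: 37+7+18+12+21+35 = 130
DC → S6 → T9 → T7 → W3 → Y8 → DC: 37+7+15+25+12+24 = 120
DC → S6 → T9 → T7 → Y8 → W3 → DC: 37+7+15+21+12+28 = 120
DC → S6 → T9 → Y8 → W3 → T7 → DC: 37+7+6+12+25+35 = 122
DC → S6 → T9 → Y8 → T7 → W3 → DC: 37+7+6+21+25+28 = 124
DC → S6 → T7 → W3 → T9 → Y8 → DC: 37+8+25+18+6+24 = 118
DC → S6 → T7 → W3 → Y8 → T9 → DC: 37+8+25+12+6+30 = 118
… (46 more)
DC → W3 → Y8 → T9 → S6 → T7 → DC: 28+12+6+7+8+35 = 96  ← best
The minimum is 96.
One optimal route: DC → W3 → Y8 → T9 → S6 → T7 → DC (or its reverse).

Minimum total distance: 96 m.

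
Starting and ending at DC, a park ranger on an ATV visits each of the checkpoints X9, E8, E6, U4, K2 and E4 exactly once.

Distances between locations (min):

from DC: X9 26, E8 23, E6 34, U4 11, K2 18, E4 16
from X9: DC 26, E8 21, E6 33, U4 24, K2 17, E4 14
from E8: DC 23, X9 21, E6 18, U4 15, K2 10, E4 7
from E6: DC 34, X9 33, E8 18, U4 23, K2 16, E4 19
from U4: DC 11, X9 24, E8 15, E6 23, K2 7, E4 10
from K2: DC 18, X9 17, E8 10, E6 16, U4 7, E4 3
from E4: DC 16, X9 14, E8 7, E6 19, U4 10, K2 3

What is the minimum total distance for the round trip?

There are 360 distinct closed tours to check (reversals are equivalent).
DC → X9 → E8 → E6 → U4 → K2 → E4 → DC: 26+21+18+23+7+3+16 = 114
DC → X9 → E8 → E6 → U4 → E4 → K2 → DC: 26+21+18+23+10+3+18 = 119
DC → X9 → E8 → E6 → K2 → U4 → E4 → DC: 26+21+18+16+7+10+16 = 114
DC → X9 → E8 → E6 → K2 → E4 → U4 → DC: 26+21+18+16+3+10+11 = 105
DC → X9 → E8 → E6 → E4 → U4 → K2 → DC: 26+21+18+19+10+7+18 = 119
DC → X9 → E8 → E6 → E4 → K2 → U4 → DC: 26+21+18+19+3+7+11 = 105
DC → X9 → E8 → U4 → E6 → K2 → E4 → DC: 26+21+15+23+16+3+16 = 120
DC → X9 → E8 → U4 → E6 → E4 → K2 → DC: 26+21+15+23+19+3+18 = 125
… (352 more)
DC → X9 → E4 → E8 → E6 → K2 → U4 → DC: 26+14+7+18+16+7+11 = 99  ← best
The minimum is 99.
One optimal route: DC → X9 → E4 → E8 → E6 → K2 → U4 → DC (or its reverse).

Shortest round trip = 99 min.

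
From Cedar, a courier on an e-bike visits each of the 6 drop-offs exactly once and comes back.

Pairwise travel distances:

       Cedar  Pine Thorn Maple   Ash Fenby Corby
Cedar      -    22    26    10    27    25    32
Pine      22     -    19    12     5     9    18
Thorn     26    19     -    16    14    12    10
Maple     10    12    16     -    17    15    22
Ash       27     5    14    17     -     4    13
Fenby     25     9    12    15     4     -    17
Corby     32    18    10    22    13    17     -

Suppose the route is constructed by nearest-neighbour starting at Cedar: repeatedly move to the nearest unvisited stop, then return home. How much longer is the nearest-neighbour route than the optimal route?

From Cedar: Maple=10, Pine=22, Fenby=25, Thorn=26, Ash=27, Corby=32 → choose Maple (10).
From Maple: Pine=12, Fenby=15, Thorn=16, Ash=17, Corby=22 → choose Pine (12).
From Pine: Ash=5, Fenby=9, Corby=18, Thorn=19 → choose Ash (5).
From Ash: Fenby=4, Corby=13, Thorn=14 → choose Fenby (4).
From Fenby: Thorn=12, Corby=17 → choose Thorn (12).
From Thorn: Corby=10 → choose Corby (10).
NN route Cedar → Maple → Pine → Ash → Fenby → Thorn → Corby → Cedar costs 85.
Optimal: Cedar → Pine → Ash → Fenby → Corby → Thorn → Maple → Cedar costs 84 (by enumerating all 360 distinct tours).
Excess = 85 − 84 = 1.

The nearest-neighbour route is 1 longer than optimal.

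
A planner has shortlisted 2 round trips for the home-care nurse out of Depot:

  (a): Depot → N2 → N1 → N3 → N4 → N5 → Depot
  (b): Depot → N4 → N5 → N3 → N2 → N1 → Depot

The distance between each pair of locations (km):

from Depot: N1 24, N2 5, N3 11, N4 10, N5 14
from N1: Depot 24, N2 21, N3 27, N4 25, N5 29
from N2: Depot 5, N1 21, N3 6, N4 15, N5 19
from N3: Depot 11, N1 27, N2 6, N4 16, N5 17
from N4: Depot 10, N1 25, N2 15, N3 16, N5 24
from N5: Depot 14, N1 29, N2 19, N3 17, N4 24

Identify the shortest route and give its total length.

(a): 5 + 21 + 27 + 16 + 24 + 14 = 107
(b): 10 + 24 + 17 + 6 + 21 + 24 = 102

Shortest is (b), total 102 km.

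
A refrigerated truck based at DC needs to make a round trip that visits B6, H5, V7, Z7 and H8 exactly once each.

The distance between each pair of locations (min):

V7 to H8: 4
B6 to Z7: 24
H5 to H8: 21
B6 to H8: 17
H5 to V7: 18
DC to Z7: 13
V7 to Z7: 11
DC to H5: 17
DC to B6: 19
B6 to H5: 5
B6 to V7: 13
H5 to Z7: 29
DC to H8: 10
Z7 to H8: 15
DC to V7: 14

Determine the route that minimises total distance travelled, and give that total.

There are 60 distinct closed tours to check (reversals are equivalent).
DC → B6 → H5 → V7 → Z7 → H8 → DC: 19+5+18+11+15+10 = 78
DC → B6 → H5 → V7 → H8 → Z7 → DC: 19+5+18+4+15+13 = 74
DC → B6 → H5 → Z7 → V7 → H8 → DC: 19+5+29+11+4+10 = 78
DC → B6 → H5 → Z7 → H8 → V7 → DC: 19+5+29+15+4+14 = 86
DC → B6 → H5 → H8 → V7 → Z7 → DC: 19+5+21+4+11+13 = 73
DC → B6 → H5 → H8 → Z7 → V7 → DC: 19+5+21+15+11+14 = 85
DC → B6 → V7 → H5 → Z7 → H8 → DC: 19+13+18+29+15+10 = 104
DC → B6 → V7 → H5 → H8 → Z7 → DC: 19+13+18+21+15+13 = 99
DC → B6 → V7 → Z7 → H5 → H8 → DC: 19+13+11+29+21+10 = 103
DC → B6 → V7 → Z7 → H8 → H5 → DC: 19+13+11+15+21+17 = 96
DC → B6 → V7 → H8 → H5 → Z7 → DC: 19+13+4+21+29+13 = 99
DC → B6 → V7 → H8 → Z7 → H5 → DC: 19+13+4+15+29+17 = 97
DC → B6 → Z7 → H5 → V7 → H8 → DC: 19+24+29+18+4+10 = 104
DC → B6 → Z7 → H5 → H8 → V7 → DC: 19+24+29+21+4+14 = 111
… (46 more)
DC → H5 → B6 → V7 → H8 → Z7 → DC: 17+5+13+4+15+13 = 67  ← best
The minimum is 67.
One optimal route: DC → H5 → B6 → V7 → H8 → Z7 → DC (or its reverse).

Minimum total distance: 67 min.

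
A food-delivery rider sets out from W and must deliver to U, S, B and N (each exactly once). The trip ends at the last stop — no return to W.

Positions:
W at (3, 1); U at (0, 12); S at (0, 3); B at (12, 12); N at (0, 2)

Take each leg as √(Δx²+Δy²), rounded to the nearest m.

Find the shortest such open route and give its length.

Minimum one-way distance = 25 m.

There are 4! = 24 possible orderings.
W → U → S → B → N: 11+9+15+16 = 51
W → U → S → N → B: 11+9+1+16 = 37
W → U → B → S → N: 11+12+15+1 = 39
W → U → B → N → S: 11+12+16+1 = 40
W → U → N → S → B: 11+10+1+15 = 37
W → U → N → B → S: 11+10+16+15 = 52
W → S → U → B → N: 4+9+12+16 = 41
W → S → U → N → B: 4+9+10+16 = 39
W → S → B → U → N: 4+15+12+10 = 41
W → S → B → N → U: 4+15+16+10 = 45
W → S → N → U → B: 4+1+10+12 = 27
W → S → N → B → U: 4+1+16+12 = 33
W → B → U → S → N: 14+12+9+1 = 36
W → B → U → N → S: 14+12+10+1 = 37
… (10 more)
W → N → S → U → B: 3+1+9+12 = 25  ← best
The minimum is 25.
One shortest path: W → N → S → U → B.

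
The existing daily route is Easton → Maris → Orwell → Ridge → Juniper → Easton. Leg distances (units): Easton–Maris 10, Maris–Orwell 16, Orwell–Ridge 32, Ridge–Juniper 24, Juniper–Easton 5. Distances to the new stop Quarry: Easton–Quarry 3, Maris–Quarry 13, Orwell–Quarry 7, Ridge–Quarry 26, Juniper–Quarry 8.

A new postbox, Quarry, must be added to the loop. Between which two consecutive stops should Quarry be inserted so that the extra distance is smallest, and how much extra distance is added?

Insertion cost between consecutive stops i–j is d(i,Quarry) + d(Quarry,j) − d(i,j):
  between Easton and Maris: 3 + 13 − 10 = 6
  between Maris and Orwell: 13 + 7 − 16 = 4
  between Orwell and Ridge: 7 + 26 − 32 = 1
  between Ridge and Juniper: 26 + 8 − 24 = 10
  between Juniper and Easton: 8 + 3 − 5 = 6
Cheapest insertion is between Orwell and Ridge, adding 1.
New total = 87 + 1 = 88.

Minimum extra distance: 1, inserting Quarry between Orwell and Ridge.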